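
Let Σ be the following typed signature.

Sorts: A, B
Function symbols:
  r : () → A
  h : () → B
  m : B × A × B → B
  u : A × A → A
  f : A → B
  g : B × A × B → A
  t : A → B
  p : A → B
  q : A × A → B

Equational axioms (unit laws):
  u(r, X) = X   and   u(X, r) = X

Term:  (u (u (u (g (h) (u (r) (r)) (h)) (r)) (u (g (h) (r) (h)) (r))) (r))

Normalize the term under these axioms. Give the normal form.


normal form = (u (g (h) (r) (h)) (g (h) (r) (h)))

1. (u (u (u (g (h) (u (r) (r)) (h)) (r)) (u (g (h) (r) (h)) (r))) (r))  →  (u (u (g (h) (u (r) (r)) (h)) (r)) (u (g (h) (r) (h)) (r)))
2. (u (u (g (h) (u (r) (r)) (h)) (r)) (u (g (h) (r) (h)) (r)))  →  (u (g (h) (u (r) (r)) (h)) (u (g (h) (r) (h)) (r)))
3. (u (g (h) (u (r) (r)) (h)) (u (g (h) (r) (h)) (r)))  →  (u (g (h) (r) (h)) (u (g (h) (r) (h)) (r)))
4. (u (g (h) (r) (h)) (u (g (h) (r) (h)) (r)))  →  (u (g (h) (r) (h)) (g (h) (r) (h)))


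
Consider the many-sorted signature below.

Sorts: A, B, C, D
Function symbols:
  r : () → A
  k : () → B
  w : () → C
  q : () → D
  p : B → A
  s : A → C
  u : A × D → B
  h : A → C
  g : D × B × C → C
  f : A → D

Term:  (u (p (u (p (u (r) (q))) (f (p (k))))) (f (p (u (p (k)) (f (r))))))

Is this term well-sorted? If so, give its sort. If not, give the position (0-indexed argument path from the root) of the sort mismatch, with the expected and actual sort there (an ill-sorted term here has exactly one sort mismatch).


well-sorted; sort = B

          (r) : A
          (q) : D
        (u (r) (q)) : B
      (p (u (r) (q))) : A
          (k) : B
        (p (k)) : A
      (f (p (k))) : D
    (u (p (u (r) (q))) (f (p (k)))) : B
  (p (u (p (u (r) (q))) (f (p (k))))) : A
          (k) : B
        (p (k)) : A
          (r) : A
        (f (r)) : D
      (u (p (k)) (f (r))) : B
    (p (u (p (k)) (f (r)))) : A
  (f (p (u (p (k)) (f (r))))) : D
(u (p (u (p (u (r) (q))) (f (p (k))))) (f (p (u (p (k)) (f (r)))))) : B


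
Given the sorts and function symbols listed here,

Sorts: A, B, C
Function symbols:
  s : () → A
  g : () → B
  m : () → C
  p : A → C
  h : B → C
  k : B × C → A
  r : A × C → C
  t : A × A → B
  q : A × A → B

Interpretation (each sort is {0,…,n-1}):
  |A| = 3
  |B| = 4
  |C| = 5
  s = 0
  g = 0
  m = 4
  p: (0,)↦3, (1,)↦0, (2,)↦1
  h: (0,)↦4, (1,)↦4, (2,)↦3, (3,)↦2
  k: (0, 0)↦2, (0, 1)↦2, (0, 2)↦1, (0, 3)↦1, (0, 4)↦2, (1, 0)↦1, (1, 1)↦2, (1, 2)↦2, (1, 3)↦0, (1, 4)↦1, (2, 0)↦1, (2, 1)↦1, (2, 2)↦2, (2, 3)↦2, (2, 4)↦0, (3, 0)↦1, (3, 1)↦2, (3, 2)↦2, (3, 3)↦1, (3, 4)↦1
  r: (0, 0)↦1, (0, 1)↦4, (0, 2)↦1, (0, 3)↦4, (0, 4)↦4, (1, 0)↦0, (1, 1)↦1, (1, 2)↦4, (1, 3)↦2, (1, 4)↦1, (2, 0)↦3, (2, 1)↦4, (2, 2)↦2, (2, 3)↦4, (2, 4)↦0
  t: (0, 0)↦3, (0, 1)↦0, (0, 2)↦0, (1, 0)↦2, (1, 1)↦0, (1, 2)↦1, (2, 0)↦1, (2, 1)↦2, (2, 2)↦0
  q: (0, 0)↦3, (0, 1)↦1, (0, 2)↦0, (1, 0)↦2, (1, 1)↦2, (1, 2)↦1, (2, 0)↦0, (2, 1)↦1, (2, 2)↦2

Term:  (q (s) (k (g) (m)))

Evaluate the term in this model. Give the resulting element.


value = 0

  s = 0
  g = 0
  m = 4
  (k (g) (m)) = k(0, 4) = 2
  (q (s) (k (g) (m))) = q(0, 2) = 0


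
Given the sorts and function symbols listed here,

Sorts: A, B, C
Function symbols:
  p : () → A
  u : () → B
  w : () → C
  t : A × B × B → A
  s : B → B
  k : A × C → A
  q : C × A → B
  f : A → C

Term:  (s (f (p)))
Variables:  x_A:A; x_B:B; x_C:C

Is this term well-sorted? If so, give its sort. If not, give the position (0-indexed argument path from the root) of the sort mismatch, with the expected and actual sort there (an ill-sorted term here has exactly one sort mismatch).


ill-sorted at position [0]: expected B, got C

    (p) : A
  (f (p)) : C
(s (f (p))) : ✗ arg 0 at [0] has sort C, expected B


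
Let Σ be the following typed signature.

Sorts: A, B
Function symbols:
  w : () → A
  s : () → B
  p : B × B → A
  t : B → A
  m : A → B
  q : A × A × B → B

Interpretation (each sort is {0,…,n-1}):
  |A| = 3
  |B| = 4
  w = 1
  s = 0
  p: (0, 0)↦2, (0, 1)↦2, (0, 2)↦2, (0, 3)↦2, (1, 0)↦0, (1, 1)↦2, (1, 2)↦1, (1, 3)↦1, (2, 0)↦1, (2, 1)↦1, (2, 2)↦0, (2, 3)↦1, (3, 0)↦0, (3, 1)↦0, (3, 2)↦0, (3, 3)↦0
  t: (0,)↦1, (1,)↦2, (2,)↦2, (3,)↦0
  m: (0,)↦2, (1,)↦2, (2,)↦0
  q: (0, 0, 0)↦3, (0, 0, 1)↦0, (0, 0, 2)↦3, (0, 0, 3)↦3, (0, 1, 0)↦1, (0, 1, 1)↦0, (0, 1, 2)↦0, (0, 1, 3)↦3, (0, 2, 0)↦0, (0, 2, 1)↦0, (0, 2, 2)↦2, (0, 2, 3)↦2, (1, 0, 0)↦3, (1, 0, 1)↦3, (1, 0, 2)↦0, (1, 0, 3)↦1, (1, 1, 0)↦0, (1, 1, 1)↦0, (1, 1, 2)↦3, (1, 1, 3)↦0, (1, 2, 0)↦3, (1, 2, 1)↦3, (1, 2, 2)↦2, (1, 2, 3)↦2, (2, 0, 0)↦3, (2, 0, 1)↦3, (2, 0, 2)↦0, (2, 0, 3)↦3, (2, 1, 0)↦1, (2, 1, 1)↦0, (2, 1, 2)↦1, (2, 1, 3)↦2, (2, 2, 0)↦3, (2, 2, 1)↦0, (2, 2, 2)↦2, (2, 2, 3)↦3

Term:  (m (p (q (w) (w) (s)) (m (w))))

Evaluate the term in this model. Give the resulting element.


  w = 1
  w = 1
  s = 0
  (q (w) (w) (s)) = q(1, 1, 0) = 0
  w = 1
  (m (w)) = m(1,) = 2
  (p (q (w) (w) (s)) (m (w))) = p(0, 2) = 2
  (m (p (q (w) (w) (s)) (m (w)))) = m(2,) = 0

value = 0


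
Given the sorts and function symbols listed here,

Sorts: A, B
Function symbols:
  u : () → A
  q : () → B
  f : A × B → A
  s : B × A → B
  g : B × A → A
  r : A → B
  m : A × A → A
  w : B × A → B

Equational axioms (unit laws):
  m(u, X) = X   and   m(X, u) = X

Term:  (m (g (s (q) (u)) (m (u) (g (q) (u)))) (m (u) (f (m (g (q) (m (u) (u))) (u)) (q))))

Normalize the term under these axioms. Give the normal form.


1. (m (g (s (q) (u)) (m (u) (g (q) (u)))) (m (u) (f (m (g (q) (m (u) (u))) (u)) (q))))  →  (m (g (s (q) (u)) (g (q) (u))) (m (u) (f (m (g (q) (m (u) (u))) (u)) (q))))
2. (m (g (s (q) (u)) (g (q) (u))) (m (u) (f (m (g (q) (m (u) (u))) (u)) (q))))  →  (m (g (s (q) (u)) (g (q) (u))) (f (m (g (q) (m (u) (u))) (u)) (q)))
3. (m (g (s (q) (u)) (g (q) (u))) (f (m (g (q) (m (u) (u))) (u)) (q)))  →  (m (g (s (q) (u)) (g (q) (u))) (f (g (q) (m (u) (u))) (q)))
4. (m (g (s (q) (u)) (g (q) (u))) (f (g (q) (m (u) (u))) (q)))  →  (m (g (s (q) (u)) (g (q) (u))) (f (g (q) (u)) (q)))

normal form = (m (g (s (q) (u)) (g (q) (u))) (f (g (q) (u)) (q)))


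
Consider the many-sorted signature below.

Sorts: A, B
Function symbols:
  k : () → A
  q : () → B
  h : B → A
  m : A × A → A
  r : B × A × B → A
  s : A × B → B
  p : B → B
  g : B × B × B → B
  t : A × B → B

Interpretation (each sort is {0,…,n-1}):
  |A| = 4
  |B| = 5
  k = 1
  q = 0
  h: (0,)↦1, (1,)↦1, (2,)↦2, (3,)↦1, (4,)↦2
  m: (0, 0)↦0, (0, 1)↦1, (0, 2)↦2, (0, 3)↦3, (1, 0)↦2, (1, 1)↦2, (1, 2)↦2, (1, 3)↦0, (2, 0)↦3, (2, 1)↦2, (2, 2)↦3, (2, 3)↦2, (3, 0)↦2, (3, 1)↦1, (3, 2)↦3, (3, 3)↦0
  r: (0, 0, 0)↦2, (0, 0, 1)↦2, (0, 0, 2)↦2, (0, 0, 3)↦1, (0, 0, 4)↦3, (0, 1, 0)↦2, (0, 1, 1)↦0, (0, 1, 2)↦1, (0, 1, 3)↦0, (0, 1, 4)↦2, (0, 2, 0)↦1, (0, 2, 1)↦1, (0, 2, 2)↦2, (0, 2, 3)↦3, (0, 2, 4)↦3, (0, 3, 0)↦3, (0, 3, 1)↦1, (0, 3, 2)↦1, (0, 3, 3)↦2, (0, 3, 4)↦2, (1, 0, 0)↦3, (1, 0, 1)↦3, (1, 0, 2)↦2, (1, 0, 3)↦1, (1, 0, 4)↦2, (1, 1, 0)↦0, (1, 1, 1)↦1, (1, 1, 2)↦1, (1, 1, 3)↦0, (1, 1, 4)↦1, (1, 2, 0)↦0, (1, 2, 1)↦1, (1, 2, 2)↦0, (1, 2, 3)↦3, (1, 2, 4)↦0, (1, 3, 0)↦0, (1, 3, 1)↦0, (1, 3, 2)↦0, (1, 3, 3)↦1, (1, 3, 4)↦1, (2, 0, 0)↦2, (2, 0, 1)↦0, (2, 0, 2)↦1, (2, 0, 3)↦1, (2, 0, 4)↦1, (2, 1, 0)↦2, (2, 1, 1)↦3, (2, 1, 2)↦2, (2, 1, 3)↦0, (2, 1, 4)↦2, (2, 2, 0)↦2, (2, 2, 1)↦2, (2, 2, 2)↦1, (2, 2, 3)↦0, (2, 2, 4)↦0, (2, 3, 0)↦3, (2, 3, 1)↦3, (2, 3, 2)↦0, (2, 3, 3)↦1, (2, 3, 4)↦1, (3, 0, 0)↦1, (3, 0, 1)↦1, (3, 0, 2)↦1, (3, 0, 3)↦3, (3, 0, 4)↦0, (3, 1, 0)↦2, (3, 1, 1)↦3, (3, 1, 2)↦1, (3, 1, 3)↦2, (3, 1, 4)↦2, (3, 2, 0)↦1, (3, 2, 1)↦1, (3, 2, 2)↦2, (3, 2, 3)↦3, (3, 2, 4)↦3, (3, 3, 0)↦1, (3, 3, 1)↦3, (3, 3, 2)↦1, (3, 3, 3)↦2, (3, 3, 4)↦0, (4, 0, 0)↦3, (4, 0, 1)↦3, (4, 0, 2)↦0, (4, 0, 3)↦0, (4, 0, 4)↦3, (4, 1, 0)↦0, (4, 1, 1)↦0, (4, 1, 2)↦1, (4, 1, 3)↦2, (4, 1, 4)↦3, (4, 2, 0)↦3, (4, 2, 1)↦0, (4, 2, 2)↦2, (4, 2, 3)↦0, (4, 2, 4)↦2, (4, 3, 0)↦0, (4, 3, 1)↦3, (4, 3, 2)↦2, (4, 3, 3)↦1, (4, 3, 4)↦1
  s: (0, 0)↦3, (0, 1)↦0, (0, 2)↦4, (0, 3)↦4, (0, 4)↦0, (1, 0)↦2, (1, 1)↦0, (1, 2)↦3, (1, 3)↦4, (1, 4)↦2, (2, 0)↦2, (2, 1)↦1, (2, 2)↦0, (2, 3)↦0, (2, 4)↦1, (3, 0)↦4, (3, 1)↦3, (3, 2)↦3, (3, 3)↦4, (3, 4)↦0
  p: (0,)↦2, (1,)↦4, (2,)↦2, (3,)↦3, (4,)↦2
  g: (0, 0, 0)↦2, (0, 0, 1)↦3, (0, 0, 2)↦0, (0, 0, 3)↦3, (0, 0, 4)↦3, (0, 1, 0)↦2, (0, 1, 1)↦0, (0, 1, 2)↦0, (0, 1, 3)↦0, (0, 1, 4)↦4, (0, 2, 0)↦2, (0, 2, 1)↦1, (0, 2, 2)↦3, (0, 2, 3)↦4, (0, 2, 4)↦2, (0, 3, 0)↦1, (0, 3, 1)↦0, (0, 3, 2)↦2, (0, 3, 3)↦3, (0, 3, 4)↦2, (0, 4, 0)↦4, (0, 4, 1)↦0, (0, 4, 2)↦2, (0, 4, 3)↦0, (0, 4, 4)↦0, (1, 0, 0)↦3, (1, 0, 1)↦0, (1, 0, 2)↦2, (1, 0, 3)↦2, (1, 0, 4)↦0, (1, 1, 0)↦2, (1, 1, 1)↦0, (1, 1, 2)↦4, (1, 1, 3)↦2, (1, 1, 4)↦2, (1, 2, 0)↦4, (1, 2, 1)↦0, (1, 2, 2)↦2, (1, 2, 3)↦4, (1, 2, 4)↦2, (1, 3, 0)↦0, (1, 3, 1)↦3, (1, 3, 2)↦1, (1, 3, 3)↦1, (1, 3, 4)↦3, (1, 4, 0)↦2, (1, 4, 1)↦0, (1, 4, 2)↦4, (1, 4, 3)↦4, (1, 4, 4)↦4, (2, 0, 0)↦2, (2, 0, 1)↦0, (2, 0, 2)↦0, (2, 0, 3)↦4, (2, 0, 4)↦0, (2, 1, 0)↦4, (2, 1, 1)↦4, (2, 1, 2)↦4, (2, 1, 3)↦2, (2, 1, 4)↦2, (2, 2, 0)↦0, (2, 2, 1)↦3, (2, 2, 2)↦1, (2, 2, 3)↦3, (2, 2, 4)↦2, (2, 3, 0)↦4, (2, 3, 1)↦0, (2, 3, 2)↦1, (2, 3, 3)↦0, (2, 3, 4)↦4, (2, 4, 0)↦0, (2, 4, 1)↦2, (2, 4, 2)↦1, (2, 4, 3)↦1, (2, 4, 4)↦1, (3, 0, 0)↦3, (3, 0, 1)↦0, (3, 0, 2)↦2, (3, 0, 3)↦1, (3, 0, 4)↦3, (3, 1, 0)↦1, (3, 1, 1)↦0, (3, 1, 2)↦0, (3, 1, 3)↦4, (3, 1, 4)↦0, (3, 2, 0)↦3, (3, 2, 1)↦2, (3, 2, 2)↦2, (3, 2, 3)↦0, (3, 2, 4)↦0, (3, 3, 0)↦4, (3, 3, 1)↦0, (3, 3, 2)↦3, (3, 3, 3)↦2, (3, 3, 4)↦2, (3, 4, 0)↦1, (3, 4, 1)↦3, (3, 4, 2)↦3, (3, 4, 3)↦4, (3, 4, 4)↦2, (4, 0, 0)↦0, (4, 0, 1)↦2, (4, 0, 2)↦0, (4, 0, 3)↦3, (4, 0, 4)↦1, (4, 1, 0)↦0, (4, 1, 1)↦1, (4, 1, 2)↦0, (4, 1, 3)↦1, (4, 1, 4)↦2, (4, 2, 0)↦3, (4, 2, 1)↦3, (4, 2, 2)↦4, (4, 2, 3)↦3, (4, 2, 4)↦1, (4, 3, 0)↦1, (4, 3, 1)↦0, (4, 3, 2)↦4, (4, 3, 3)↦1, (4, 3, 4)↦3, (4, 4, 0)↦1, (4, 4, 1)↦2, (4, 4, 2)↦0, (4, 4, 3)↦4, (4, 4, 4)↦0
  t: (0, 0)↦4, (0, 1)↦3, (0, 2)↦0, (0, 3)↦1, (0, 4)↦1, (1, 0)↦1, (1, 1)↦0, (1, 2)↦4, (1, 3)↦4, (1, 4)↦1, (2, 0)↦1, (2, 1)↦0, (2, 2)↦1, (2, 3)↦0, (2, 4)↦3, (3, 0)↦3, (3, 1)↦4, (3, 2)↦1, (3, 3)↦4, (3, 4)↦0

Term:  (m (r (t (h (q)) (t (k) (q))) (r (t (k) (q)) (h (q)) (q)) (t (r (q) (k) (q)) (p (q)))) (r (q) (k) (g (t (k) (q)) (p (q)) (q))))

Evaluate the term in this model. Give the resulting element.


value = 3

  q = 0
  (h (q)) = h(0,) = 1
  k = 1
  q = 0
  (t (k) (q)) = t(1, 0) = 1
  (t (h (q)) (t (k) (q))) = t(1, 1) = 0
  k = 1
  q = 0
  (t (k) (q)) = t(1, 0) = 1
  q = 0
  (h (q)) = h(0,) = 1
  q = 0
  (r (t (k) (q)) (h (q)) (q)) = r(1, 1, 0) = 0
  q = 0
  k = 1
  q = 0
  (r (q) (k) (q)) = r(0, 1, 0) = 2
  q = 0
  (p (q)) = p(0,) = 2
  (t (r (q) (k) (q)) (p (q))) = t(2, 2) = 1
  (r (t (h (q)) (t (k) (q))) (r (t (k) (q)) (h (q)) (q)) (t (r (q) (k) (q)) (p (q)))) = r(0, 0, 1) = 2
  q = 0
  k = 1
  k = 1
  q = 0
  (t (k) (q)) = t(1, 0) = 1
  q = 0
  (p (q)) = p(0,) = 2
  q = 0
  (g (t (k) (q)) (p (q)) (q)) = g(1, 2, 0) = 4
  (r (q) (k) (g (t (k) (q)) (p (q)) (q))) = r(0, 1, 4) = 2
  (m (r (t (h (q)) (t (k) (q))) (r (t (k) (q)) (h (q)) (q)) (t (r (q) (k) (q)) (p (q)))) (r (q) (k) (g (t (k) (q)) (p (q)) (q)))) = m(2, 2) = 3


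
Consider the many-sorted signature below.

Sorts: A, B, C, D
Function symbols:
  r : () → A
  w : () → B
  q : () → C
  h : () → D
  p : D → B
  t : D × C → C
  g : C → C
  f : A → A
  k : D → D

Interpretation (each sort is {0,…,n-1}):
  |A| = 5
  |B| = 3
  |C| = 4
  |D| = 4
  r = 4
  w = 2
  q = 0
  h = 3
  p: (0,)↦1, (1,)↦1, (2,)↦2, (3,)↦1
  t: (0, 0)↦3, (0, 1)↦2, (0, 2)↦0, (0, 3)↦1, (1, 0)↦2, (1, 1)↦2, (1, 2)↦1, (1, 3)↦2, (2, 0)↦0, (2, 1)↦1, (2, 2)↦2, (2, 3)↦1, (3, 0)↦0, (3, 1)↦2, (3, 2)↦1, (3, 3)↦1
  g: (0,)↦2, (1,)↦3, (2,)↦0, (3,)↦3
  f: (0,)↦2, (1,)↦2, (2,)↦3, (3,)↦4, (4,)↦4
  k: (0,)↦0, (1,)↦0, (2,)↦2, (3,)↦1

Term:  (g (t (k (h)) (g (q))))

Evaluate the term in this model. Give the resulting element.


  h = 3
  (k (h)) = k(3,) = 1
  q = 0
  (g (q)) = g(0,) = 2
  (t (k (h)) (g (q))) = t(1, 2) = 1
  (g (t (k (h)) (g (q)))) = g(1,) = 3

value = 3


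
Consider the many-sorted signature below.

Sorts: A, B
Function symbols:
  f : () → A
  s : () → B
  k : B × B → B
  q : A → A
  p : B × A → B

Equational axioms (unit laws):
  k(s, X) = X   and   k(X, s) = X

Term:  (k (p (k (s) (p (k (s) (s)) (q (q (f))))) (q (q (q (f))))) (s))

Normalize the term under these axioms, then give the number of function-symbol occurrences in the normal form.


size = 10

1. (k (p (k (s) (p (k (s) (s)) (q (q (f))))) (q (q (q (f))))) (s))  →  (p (k (s) (p (k (s) (s)) (q (q (f))))) (q (q (q (f)))))
2. (p (k (s) (p (k (s) (s)) (q (q (f))))) (q (q (q (f)))))  →  (p (p (k (s) (s)) (q (q (f)))) (q (q (q (f)))))
3. (p (p (k (s) (s)) (q (q (f)))) (q (q (q (f)))))  →  (p (p (s) (q (q (f)))) (q (q (q (f)))))
normal form: (p (p (s) (q (q (f)))) (q (q (q (f)))))


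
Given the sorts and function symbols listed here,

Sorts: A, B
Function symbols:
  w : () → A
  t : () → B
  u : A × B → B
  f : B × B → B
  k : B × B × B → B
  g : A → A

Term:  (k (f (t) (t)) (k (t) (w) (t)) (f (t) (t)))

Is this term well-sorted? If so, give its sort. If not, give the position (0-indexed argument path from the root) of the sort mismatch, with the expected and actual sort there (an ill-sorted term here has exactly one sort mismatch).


ill-sorted at position [1, 1]: expected B, got A

    (t) : B
    (t) : B
  (f (t) (t)) : B
    (t) : B
    (w) : A
    (t) : B
  (k (t) (w) (t)) : ✗ arg 1 at [1, 1] has sort A, expected B
    (t) : B
    (t) : B
  (f (t) (t)) : B


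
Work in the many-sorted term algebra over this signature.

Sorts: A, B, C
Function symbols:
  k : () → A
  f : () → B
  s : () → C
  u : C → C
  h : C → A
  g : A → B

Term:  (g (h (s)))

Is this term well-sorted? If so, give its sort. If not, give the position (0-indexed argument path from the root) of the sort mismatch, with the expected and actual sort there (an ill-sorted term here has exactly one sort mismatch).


    (s) : C
  (h (s)) : A
(g (h (s))) : B

well-sorted; sort = B


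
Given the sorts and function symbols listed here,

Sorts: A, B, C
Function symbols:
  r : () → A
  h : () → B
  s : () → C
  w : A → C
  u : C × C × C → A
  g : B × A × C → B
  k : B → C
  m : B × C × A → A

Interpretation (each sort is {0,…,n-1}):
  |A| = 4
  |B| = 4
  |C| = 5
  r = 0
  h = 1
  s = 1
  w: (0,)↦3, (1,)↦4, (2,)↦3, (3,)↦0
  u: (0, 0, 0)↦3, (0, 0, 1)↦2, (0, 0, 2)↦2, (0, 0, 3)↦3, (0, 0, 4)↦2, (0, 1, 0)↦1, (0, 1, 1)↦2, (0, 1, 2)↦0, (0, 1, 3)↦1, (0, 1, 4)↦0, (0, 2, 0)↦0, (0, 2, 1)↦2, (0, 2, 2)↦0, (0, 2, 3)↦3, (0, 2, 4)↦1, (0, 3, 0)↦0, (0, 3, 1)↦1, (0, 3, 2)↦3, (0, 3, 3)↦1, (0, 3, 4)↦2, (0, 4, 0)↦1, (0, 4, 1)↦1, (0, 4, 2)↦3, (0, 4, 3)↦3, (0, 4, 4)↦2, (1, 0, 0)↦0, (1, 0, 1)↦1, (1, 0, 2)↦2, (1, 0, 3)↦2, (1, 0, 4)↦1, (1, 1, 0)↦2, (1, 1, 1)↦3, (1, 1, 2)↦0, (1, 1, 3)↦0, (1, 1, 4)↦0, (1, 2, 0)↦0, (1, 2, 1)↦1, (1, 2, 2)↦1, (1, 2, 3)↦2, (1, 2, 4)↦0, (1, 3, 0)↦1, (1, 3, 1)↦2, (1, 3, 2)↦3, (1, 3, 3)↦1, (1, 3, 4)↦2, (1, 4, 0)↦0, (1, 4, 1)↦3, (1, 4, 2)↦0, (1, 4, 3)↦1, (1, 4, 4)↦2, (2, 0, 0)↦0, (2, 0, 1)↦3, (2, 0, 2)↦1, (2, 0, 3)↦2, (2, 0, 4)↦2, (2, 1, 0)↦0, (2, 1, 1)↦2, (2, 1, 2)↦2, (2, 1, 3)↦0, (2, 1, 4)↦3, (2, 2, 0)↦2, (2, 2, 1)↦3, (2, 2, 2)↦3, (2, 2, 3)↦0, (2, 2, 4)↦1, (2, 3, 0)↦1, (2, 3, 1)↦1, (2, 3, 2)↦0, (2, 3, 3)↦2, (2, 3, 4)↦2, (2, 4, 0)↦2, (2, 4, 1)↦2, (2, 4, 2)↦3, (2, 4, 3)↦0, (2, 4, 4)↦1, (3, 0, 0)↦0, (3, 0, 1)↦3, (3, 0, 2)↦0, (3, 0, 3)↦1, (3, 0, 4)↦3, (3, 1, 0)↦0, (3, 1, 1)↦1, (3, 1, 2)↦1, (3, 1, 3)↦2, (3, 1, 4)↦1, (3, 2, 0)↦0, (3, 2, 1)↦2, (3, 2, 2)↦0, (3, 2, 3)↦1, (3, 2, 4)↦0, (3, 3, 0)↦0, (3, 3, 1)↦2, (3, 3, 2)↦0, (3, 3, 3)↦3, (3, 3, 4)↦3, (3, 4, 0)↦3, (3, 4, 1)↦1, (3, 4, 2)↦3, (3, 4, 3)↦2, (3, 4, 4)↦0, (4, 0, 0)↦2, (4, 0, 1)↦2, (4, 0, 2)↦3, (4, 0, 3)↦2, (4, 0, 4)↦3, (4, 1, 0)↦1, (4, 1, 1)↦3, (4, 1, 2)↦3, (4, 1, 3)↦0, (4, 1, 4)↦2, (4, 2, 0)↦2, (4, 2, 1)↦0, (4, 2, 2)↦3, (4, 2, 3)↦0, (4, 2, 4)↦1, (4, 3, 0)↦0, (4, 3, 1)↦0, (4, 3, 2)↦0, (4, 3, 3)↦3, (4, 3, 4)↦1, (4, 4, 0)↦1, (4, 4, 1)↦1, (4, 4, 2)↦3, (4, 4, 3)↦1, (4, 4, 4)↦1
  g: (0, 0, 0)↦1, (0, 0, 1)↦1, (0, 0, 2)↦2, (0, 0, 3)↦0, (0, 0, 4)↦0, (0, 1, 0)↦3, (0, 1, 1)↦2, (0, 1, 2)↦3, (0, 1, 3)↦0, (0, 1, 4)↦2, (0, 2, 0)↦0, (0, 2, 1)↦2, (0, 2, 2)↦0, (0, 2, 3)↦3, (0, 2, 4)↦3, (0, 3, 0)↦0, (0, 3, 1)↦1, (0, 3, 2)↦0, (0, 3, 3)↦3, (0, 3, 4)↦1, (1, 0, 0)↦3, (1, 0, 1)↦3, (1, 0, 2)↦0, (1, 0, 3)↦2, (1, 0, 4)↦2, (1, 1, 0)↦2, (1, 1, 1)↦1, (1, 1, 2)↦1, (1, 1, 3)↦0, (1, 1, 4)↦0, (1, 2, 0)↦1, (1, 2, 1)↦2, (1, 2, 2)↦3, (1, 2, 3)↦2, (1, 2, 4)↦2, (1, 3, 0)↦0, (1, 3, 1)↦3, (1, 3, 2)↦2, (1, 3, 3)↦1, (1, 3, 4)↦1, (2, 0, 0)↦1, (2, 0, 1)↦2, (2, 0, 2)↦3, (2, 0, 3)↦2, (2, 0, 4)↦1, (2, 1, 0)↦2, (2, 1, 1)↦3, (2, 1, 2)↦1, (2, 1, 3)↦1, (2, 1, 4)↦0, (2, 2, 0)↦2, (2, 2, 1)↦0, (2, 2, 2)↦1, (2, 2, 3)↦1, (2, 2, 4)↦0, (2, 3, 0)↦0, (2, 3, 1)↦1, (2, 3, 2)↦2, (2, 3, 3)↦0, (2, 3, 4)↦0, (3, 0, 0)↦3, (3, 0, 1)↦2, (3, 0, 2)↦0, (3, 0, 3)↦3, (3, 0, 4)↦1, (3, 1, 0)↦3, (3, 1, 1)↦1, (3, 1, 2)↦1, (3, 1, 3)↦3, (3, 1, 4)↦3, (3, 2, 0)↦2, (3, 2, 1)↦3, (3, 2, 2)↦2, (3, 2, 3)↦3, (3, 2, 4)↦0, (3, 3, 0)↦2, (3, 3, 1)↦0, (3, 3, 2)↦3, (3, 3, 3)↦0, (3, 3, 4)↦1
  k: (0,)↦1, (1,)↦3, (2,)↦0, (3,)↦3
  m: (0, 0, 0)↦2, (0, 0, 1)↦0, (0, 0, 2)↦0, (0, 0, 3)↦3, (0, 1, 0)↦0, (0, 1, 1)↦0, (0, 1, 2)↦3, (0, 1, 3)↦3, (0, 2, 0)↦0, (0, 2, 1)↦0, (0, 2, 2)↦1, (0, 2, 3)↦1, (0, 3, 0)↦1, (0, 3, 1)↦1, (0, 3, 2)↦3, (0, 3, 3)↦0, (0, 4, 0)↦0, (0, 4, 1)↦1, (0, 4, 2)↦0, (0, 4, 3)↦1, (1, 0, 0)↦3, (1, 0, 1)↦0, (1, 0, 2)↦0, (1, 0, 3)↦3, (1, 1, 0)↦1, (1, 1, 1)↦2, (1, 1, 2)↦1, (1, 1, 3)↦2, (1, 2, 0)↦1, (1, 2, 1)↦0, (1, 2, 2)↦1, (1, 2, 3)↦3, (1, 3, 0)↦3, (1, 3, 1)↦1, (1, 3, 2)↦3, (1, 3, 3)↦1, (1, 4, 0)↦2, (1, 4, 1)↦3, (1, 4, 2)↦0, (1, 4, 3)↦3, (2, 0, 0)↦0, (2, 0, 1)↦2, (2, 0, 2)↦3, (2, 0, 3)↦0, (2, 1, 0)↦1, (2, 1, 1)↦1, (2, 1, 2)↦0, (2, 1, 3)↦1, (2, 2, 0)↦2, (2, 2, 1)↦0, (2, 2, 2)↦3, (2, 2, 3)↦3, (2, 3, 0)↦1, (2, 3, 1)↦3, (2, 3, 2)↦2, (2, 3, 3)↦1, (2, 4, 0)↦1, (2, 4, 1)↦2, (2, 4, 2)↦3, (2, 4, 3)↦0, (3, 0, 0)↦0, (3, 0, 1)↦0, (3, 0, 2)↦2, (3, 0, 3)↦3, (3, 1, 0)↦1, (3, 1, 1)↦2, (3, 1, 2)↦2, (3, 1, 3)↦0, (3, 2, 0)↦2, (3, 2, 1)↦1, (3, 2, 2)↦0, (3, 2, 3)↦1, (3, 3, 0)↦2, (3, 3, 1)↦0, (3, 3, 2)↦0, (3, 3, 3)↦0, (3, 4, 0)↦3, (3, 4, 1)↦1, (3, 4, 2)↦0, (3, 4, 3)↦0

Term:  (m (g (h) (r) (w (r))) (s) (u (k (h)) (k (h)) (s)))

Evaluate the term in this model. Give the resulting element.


  h = 1
  r = 0
  r = 0
  (w (r)) = w(0,) = 3
  (g (h) (r) (w (r))) = g(1, 0, 3) = 2
  s = 1
  h = 1
  (k (h)) = k(1,) = 3
  h = 1
  (k (h)) = k(1,) = 3
  s = 1
  (u (k (h)) (k (h)) (s)) = u(3, 3, 1) = 2
  (m (g (h) (r) (w (r))) (s) (u (k (h)) (k (h)) (s))) = m(2, 1, 2) = 0

value = 0


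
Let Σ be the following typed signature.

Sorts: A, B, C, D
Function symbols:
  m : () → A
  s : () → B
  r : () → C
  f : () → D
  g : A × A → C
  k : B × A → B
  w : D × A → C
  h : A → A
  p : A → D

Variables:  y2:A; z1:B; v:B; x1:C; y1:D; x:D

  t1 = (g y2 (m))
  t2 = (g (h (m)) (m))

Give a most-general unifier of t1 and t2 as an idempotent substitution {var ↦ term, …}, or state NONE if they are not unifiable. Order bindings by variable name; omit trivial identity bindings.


{y2 ↦ (h (m))}


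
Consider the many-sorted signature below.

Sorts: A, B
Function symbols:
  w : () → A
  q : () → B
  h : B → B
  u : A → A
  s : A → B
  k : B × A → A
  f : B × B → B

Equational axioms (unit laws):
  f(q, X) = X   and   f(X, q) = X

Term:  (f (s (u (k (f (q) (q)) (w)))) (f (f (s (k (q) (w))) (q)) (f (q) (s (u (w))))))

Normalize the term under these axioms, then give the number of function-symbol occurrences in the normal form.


1. (f (s (u (k (f (q) (q)) (w)))) (f (f (s (k (q) (w))) (q)) (f (q) (s (u (w))))))  →  (f (s (u (k (q) (w)))) (f (f (s (k (q) (w))) (q)) (f (q) (s (u (w))))))
2. (f (s (u (k (q) (w)))) (f (f (s (k (q) (w))) (q)) (f (q) (s (u (w))))))  →  (f (s (u (k (q) (w)))) (f (s (k (q) (w))) (f (q) (s (u (w))))))
3. (f (s (u (k (q) (w)))) (f (s (k (q) (w))) (f (q) (s (u (w))))))  →  (f (s (u (k (q) (w)))) (f (s (k (q) (w))) (s (u (w)))))
normal form: (f (s (u (k (q) (w)))) (f (s (k (q) (w))) (s (u (w)))))

size = 14


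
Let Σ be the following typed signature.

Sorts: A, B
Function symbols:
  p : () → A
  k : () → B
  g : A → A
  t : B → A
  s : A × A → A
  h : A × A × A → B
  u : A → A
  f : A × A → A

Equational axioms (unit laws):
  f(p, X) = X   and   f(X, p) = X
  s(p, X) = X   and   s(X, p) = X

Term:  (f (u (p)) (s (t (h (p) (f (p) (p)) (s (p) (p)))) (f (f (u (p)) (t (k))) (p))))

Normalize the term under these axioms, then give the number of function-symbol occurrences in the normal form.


size = 14

1. (f (u (p)) (s (t (h (p) (f (p) (p)) (s (p) (p)))) (f (f (u (p)) (t (k))) (p))))  →  (f (u (p)) (s (t (h (p) (p) (s (p) (p)))) (f (f (u (p)) (t (k))) (p))))
2. (f (u (p)) (s (t (h (p) (p) (s (p) (p)))) (f (f (u (p)) (t (k))) (p))))  →  (f (u (p)) (s (t (h (p) (p) (p))) (f (f (u (p)) (t (k))) (p))))
3. (f (u (p)) (s (t (h (p) (p) (p))) (f (f (u (p)) (t (k))) (p))))  →  (f (u (p)) (s (t (h (p) (p) (p))) (f (u (p)) (t (k)))))
normal form: (f (u (p)) (s (t (h (p) (p) (p))) (f (u (p)) (t (k)))))


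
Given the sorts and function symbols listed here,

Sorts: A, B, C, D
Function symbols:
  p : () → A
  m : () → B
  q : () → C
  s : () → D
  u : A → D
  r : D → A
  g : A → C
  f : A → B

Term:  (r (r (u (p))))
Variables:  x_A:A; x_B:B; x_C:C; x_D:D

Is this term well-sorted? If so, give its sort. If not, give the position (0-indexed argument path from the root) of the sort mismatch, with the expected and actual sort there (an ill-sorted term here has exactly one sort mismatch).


ill-sorted at position [0]: expected D, got A

      (p) : A
    (u (p)) : D
  (r (u (p))) : A
(r (r (u (p)))) : ✗ arg 0 at [0] has sort A, expected D


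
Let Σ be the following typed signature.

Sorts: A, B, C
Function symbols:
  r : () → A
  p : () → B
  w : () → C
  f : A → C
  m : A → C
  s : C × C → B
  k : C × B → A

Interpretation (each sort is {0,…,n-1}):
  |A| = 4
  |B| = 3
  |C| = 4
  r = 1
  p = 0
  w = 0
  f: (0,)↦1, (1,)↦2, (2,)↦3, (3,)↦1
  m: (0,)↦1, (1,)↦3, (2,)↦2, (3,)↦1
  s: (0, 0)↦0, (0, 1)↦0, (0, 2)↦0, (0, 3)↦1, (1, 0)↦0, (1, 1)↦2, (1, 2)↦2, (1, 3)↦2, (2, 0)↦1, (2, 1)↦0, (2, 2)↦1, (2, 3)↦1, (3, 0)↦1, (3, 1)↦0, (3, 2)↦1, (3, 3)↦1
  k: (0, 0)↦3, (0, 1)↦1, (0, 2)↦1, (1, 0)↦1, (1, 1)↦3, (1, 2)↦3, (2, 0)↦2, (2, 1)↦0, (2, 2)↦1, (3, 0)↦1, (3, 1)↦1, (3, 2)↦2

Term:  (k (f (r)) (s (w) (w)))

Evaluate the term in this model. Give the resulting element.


value = 2

  r = 1
  (f (r)) = f(1,) = 2
  w = 0
  w = 0
  (s (w) (w)) = s(0, 0) = 0
  (k (f (r)) (s (w) (w))) = k(2, 0) = 2


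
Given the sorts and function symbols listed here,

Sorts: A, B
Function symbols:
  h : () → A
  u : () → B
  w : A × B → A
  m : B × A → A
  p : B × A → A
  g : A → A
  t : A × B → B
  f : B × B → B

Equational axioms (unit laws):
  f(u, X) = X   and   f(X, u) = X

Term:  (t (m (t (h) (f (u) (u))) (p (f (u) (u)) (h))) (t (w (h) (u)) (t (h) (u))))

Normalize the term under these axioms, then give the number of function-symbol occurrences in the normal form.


size = 15

1. (t (m (t (h) (f (u) (u))) (p (f (u) (u)) (h))) (t (w (h) (u)) (t (h) (u))))  →  (t (m (t (h) (u)) (p (f (u) (u)) (h))) (t (w (h) (u)) (t (h) (u))))
2. (t (m (t (h) (u)) (p (f (u) (u)) (h))) (t (w (h) (u)) (t (h) (u))))  →  (t (m (t (h) (u)) (p (u) (h))) (t (w (h) (u)) (t (h) (u))))
normal form: (t (m (t (h) (u)) (p (u) (h))) (t (w (h) (u)) (t (h) (u))))


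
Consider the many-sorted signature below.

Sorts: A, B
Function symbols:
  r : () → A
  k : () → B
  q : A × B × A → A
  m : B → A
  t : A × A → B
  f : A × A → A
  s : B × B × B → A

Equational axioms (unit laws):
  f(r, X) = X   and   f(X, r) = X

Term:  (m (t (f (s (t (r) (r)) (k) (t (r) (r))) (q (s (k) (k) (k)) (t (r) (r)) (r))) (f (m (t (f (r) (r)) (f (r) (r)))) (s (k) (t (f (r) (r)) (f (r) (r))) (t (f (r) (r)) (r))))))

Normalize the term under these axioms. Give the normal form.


normal form = (m (t (f (s (t (r) (r)) (k) (t (r) (r))) (q (s (k) (k) (k)) (t (r) (r)) (r))) (f (m (t (r) (r))) (s (k) (t (r) (r)) (t (r) (r))))))

1. (m (t (f (s (t (r) (r)) (k) (t (r) (r))) (q (s (k) (k) (k)) (t (r) (r)) (r))) (f (m (t (f (r) (r)) (f (r) (r)))) (s (k) (t (f (r) (r)) (f (r) (r))) (t (f (r) (r)) (r))))))  →  (m (t (f (s (t (r) (r)) (k) (t (r) (r))) (q (s (k) (k) (k)) (t (r) (r)) (r))) (f (m (t (r) (f (r) (r)))) (s (k) (t (f (r) (r)) (f (r) (r))) (t (f (r) (r)) (r))))))
2. (m (t (f (s (t (r) (r)) (k) (t (r) (r))) (q (s (k) (k) (k)) (t (r) (r)) (r))) (f (m (t (r) (f (r) (r)))) (s (k) (t (f (r) (r)) (f (r) (r))) (t (f (r) (r)) (r))))))  →  (m (t (f (s (t (r) (r)) (k) (t (r) (r))) (q (s (k) (k) (k)) (t (r) (r)) (r))) (f (m (t (r) (r))) (s (k) (t (f (r) (r)) (f (r) (r))) (t (f (r) (r)) (r))))))
3. (m (t (f (s (t (r) (r)) (k) (t (r) (r))) (q (s (k) (k) (k)) (t (r) (r)) (r))) (f (m (t (r) (r))) (s (k) (t (f (r) (r)) (f (r) (r))) (t (f (r) (r)) (r))))))  →  (m (t (f (s (t (r) (r)) (k) (t (r) (r))) (q (s (k) (k) (k)) (t (r) (r)) (r))) (f (m (t (r) (r))) (s (k) (t (r) (f (r) (r))) (t (f (r) (r)) (r))))))
4. (m (t (f (s (t (r) (r)) (k) (t (r) (r))) (q (s (k) (k) (k)) (t (r) (r)) (r))) (f (m (t (r) (r))) (s (k) (t (r) (f (r) (r))) (t (f (r) (r)) (r))))))  →  (m (t (f (s (t (r) (r)) (k) (t (r) (r))) (q (s (k) (k) (k)) (t (r) (r)) (r))) (f (m (t (r) (r))) (s (k) (t (r) (r)) (t (f (r) (r)) (r))))))
5. (m (t (f (s (t (r) (r)) (k) (t (r) (r))) (q (s (k) (k) (k)) (t (r) (r)) (r))) (f (m (t (r) (r))) (s (k) (t (r) (r)) (t (f (r) (r)) (r))))))  →  (m (t (f (s (t (r) (r)) (k) (t (r) (r))) (q (s (k) (k) (k)) (t (r) (r)) (r))) (f (m (t (r) (r))) (s (k) (t (r) (r)) (t (r) (r))))))


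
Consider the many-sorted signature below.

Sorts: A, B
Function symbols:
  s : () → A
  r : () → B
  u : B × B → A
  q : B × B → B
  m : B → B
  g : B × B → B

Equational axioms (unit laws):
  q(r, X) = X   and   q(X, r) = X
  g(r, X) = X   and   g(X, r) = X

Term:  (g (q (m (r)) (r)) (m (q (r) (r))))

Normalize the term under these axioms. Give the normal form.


normal form = (g (m (r)) (m (r)))

1. (g (q (m (r)) (r)) (m (q (r) (r))))  →  (g (m (r)) (m (q (r) (r))))
2. (g (m (r)) (m (q (r) (r))))  →  (g (m (r)) (m (r)))


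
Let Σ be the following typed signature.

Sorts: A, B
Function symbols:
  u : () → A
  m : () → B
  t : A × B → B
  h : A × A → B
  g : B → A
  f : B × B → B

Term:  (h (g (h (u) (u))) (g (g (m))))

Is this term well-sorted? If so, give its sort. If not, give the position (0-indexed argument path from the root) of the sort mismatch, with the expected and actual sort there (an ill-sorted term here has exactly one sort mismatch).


ill-sorted at position [1, 0]: expected B, got A

      (u) : A
      (u) : A
    (h (u) (u)) : B
  (g (h (u) (u))) : A
      (m) : B
    (g (m)) : A
  (g (g (m))) : ✗ arg 0 at [1, 0] has sort A, expected B


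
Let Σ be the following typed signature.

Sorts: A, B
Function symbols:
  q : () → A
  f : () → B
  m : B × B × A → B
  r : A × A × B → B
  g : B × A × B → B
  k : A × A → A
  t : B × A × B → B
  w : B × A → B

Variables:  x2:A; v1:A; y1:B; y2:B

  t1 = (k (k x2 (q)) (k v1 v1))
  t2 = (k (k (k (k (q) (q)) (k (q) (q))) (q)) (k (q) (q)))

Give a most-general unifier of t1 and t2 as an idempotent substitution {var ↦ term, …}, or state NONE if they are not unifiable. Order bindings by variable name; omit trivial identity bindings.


{v1 ↦ (q), x2 ↦ (k (k (q) (q)) (k (q) (q)))}


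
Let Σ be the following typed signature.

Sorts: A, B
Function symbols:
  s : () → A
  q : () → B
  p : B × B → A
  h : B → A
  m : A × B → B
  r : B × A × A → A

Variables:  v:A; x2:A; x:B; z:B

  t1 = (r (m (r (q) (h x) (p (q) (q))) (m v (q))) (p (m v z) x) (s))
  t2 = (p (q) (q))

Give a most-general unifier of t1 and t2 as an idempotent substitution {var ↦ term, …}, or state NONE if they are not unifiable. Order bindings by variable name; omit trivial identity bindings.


NONE (not unifiable)

head clash or occurs-check failure — not unifiable


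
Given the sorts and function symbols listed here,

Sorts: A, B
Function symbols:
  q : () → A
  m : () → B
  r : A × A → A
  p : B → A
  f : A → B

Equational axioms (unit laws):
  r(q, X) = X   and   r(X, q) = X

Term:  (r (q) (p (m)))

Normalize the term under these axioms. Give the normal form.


normal form = (p (m))

1. (r (q) (p (m)))  →  (p (m))


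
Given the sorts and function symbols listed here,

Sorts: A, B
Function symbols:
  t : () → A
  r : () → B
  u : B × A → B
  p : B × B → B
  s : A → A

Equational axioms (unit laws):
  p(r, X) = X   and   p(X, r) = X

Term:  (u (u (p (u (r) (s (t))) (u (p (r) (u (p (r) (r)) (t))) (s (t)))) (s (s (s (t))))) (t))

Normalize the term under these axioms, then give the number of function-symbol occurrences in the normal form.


1. (u (u (p (u (r) (s (t))) (u (p (r) (u (p (r) (r)) (t))) (s (t)))) (s (s (s (t))))) (t))  →  (u (u (p (u (r) (s (t))) (u (u (p (r) (r)) (t)) (s (t)))) (s (s (s (t))))) (t))
2. (u (u (p (u (r) (s (t))) (u (u (p (r) (r)) (t)) (s (t)))) (s (s (s (t))))) (t))  →  (u (u (p (u (r) (s (t))) (u (u (r) (t)) (s (t)))) (s (s (s (t))))) (t))
normal form: (u (u (p (u (r) (s (t))) (u (u (r) (t)) (s (t)))) (s (s (s (t))))) (t))

size = 18


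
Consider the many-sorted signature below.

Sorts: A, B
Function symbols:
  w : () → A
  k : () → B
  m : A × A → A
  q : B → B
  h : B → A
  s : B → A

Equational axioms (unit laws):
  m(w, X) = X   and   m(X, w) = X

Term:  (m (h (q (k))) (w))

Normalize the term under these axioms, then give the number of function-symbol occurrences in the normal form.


size = 3

1. (m (h (q (k))) (w))  →  (h (q (k)))
normal form: (h (q (k)))


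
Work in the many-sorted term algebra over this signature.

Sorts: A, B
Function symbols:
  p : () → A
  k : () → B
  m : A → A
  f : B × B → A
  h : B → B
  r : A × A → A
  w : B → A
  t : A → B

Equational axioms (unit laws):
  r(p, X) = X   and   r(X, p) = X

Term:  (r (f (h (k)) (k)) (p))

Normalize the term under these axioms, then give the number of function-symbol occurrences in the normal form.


1. (r (f (h (k)) (k)) (p))  →  (f (h (k)) (k))
normal form: (f (h (k)) (k))

size = 4


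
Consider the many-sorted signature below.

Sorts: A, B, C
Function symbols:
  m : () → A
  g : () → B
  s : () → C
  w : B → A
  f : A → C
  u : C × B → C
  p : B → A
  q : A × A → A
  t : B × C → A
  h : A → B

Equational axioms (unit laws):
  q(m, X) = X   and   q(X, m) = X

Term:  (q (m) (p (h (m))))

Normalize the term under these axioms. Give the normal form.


normal form = (p (h (m)))

1. (q (m) (p (h (m))))  →  (p (h (m)))


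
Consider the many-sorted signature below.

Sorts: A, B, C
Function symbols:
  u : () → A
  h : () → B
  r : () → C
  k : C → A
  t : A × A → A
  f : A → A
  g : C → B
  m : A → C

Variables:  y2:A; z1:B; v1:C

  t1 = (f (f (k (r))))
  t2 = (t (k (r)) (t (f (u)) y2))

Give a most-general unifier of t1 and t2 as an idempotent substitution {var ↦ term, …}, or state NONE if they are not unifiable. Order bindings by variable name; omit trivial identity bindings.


NONE (not unifiable)

head clash or occurs-check failure — not unifiable


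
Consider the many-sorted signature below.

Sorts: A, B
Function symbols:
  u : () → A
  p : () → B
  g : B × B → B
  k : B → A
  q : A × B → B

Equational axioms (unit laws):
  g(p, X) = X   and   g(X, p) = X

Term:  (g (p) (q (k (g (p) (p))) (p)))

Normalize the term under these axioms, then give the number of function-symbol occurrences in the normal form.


size = 4

1. (g (p) (q (k (g (p) (p))) (p)))  →  (q (k (g (p) (p))) (p))
2. (q (k (g (p) (p))) (p))  →  (q (k (p)) (p))
normal form: (q (k (p)) (p))


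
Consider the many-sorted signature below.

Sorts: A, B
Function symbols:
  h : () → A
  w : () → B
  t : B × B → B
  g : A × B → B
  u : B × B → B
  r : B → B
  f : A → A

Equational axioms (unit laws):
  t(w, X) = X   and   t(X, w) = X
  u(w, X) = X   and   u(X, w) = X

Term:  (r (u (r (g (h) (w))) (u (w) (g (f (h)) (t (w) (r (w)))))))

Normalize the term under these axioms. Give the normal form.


normal form = (r (u (r (g (h) (w))) (g (f (h)) (r (w)))))

1. (r (u (r (g (h) (w))) (u (w) (g (f (h)) (t (w) (r (w)))))))  →  (r (u (r (g (h) (w))) (g (f (h)) (t (w) (r (w))))))
2. (r (u (r (g (h) (w))) (g (f (h)) (t (w) (r (w))))))  →  (r (u (r (g (h) (w))) (g (f (h)) (r (w)))))


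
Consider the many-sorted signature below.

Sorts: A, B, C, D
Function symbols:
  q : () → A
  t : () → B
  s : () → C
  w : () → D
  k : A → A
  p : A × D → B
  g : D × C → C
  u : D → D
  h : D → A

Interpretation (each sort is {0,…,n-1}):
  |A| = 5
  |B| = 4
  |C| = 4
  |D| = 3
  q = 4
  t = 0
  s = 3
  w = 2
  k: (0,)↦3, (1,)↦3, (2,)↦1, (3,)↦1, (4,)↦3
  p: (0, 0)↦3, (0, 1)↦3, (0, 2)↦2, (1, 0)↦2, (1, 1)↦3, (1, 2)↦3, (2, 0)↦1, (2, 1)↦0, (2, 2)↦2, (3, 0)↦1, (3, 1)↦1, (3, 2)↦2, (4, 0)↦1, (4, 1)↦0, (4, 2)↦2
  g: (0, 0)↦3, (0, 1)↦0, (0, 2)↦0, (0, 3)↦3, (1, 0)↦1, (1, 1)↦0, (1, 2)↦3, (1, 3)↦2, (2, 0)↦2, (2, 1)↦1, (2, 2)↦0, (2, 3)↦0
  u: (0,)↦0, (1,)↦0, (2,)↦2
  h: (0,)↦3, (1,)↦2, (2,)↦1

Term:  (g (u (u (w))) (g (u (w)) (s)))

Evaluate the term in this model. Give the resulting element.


value = 2

  w = 2
  (u (w)) = u(2,) = 2
  (u (u (w))) = u(2,) = 2
  w = 2
  (u (w)) = u(2,) = 2
  s = 3
  (g (u (w)) (s)) = g(2, 3) = 0
  (g (u (u (w))) (g (u (w)) (s))) = g(2, 0) = 2


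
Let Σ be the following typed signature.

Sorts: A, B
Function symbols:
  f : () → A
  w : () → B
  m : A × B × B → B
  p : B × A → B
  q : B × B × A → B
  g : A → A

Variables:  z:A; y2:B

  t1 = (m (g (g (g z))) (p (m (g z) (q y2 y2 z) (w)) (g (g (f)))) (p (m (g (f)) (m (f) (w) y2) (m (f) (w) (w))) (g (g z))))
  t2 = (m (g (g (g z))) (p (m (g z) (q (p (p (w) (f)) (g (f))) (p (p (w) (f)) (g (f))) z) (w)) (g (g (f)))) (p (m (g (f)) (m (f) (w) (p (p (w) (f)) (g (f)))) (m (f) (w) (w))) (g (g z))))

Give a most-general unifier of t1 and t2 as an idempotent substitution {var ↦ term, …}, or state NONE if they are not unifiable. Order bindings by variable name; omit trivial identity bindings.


{y2 ↦ (p (p (w) (f)) (g (f)))}


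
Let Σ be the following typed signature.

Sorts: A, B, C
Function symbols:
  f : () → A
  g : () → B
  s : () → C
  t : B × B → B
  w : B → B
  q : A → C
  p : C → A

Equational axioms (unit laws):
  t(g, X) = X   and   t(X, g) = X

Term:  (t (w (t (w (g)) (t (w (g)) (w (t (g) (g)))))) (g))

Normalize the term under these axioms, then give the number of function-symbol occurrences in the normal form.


1. (t (w (t (w (g)) (t (w (g)) (w (t (g) (g)))))) (g))  →  (w (t (w (g)) (t (w (g)) (w (t (g) (g))))))
2. (w (t (w (g)) (t (w (g)) (w (t (g) (g))))))  →  (w (t (w (g)) (t (w (g)) (w (g)))))
normal form: (w (t (w (g)) (t (w (g)) (w (g)))))

size = 9


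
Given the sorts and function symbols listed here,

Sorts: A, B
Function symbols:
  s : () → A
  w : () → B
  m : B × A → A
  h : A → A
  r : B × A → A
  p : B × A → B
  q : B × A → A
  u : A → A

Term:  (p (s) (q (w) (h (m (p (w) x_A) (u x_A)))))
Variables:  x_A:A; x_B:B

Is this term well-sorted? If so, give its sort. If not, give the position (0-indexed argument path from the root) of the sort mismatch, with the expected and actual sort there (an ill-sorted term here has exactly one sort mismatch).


ill-sorted at position [0]: expected B, got A

  (s) : A
    (w) : B
          (w) : B
          x_A : A
        (p (w) x_A) : B
          x_A : A
        (u x_A) : A
      (m (p (w) x_A) (u x_A)) : A
    (h (m (p (w) x_A) (u x_A))) : A
  (q (w) (h (m (p (w) x_A) (u x_A)))) : A
(p (s) (q (w) (h (m (p (w) x_A) (u x_A))))) : ✗ arg 0 at [0] has sort A, expected B


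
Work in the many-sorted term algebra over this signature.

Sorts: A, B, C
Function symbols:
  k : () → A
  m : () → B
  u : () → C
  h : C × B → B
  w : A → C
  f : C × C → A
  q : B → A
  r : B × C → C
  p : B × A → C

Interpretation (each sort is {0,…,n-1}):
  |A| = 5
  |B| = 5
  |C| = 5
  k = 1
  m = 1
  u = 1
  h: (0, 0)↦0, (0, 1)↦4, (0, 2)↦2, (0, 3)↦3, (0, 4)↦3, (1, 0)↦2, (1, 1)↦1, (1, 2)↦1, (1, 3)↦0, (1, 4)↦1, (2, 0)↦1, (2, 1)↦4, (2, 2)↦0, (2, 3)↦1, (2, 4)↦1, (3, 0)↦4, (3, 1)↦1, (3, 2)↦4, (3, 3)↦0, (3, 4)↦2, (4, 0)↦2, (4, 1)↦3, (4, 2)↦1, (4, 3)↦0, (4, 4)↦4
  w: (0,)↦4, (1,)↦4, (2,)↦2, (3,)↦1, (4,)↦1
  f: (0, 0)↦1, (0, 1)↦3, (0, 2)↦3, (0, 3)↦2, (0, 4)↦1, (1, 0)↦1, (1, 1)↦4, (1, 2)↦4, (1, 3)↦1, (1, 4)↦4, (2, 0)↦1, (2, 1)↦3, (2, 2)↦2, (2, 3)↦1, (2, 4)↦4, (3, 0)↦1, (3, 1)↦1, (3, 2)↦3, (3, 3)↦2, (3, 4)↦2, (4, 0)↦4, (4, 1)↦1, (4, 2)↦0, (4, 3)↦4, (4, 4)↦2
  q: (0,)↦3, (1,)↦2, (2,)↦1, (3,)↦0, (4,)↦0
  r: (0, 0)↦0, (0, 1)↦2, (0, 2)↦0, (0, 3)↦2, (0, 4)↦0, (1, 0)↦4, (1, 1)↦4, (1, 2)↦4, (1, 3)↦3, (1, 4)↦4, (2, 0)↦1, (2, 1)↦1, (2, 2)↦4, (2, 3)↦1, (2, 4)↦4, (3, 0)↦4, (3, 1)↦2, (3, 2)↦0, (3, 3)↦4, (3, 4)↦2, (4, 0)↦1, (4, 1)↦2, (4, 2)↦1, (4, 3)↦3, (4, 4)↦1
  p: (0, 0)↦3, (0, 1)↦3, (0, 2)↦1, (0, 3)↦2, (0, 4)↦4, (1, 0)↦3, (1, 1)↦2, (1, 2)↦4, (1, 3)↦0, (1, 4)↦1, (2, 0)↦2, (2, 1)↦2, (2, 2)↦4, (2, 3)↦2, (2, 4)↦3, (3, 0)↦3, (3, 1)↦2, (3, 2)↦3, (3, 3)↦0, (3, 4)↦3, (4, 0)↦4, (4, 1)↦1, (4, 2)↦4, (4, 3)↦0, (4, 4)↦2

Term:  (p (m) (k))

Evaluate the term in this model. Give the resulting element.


  m = 1
  k = 1
  (p (m) (k)) = p(1, 1) = 2

value = 2


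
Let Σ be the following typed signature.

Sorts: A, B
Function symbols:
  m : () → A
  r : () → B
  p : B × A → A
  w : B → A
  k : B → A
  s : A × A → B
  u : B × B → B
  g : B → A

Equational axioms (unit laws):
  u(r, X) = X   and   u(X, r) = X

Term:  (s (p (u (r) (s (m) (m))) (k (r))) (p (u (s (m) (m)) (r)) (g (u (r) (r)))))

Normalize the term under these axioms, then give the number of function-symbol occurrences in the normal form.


size = 13

1. (s (p (u (r) (s (m) (m))) (k (r))) (p (u (s (m) (m)) (r)) (g (u (r) (r)))))  →  (s (p (s (m) (m)) (k (r))) (p (u (s (m) (m)) (r)) (g (u (r) (r)))))
2. (s (p (s (m) (m)) (k (r))) (p (u (s (m) (m)) (r)) (g (u (r) (r)))))  →  (s (p (s (m) (m)) (k (r))) (p (s (m) (m)) (g (u (r) (r)))))
3. (s (p (s (m) (m)) (k (r))) (p (s (m) (m)) (g (u (r) (r)))))  →  (s (p (s (m) (m)) (k (r))) (p (s (m) (m)) (g (r))))
normal form: (s (p (s (m) (m)) (k (r))) (p (s (m) (m)) (g (r))))


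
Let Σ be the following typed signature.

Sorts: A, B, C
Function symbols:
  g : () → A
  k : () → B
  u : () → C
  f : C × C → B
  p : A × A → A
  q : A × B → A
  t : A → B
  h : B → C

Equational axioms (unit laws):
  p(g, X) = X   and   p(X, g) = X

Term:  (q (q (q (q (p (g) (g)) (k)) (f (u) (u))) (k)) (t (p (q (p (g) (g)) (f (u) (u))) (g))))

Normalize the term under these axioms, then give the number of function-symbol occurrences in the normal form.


1. (q (q (q (q (p (g) (g)) (k)) (f (u) (u))) (k)) (t (p (q (p (g) (g)) (f (u) (u))) (g))))  →  (q (q (q (q (g) (k)) (f (u) (u))) (k)) (t (p (q (p (g) (g)) (f (u) (u))) (g))))
2. (q (q (q (q (g) (k)) (f (u) (u))) (k)) (t (p (q (p (g) (g)) (f (u) (u))) (g))))  →  (q (q (q (q (g) (k)) (f (u) (u))) (k)) (t (q (p (g) (g)) (f (u) (u)))))
3. (q (q (q (q (g) (k)) (f (u) (u))) (k)) (t (q (p (g) (g)) (f (u) (u)))))  →  (q (q (q (q (g) (k)) (f (u) (u))) (k)) (t (q (g) (f (u) (u)))))
normal form: (q (q (q (q (g) (k)) (f (u) (u))) (k)) (t (q (g) (f (u) (u)))))

size = 16
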